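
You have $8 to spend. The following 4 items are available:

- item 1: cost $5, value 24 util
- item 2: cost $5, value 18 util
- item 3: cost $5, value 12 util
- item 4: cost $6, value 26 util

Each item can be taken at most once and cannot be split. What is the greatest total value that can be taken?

26 util

This is a 0/1 knapsack; check combinations near the capacity.
- item 4: cost 6, value 26
- item 1: cost 5, value 24
- item 2: cost 5, value 18
Best: 26 util.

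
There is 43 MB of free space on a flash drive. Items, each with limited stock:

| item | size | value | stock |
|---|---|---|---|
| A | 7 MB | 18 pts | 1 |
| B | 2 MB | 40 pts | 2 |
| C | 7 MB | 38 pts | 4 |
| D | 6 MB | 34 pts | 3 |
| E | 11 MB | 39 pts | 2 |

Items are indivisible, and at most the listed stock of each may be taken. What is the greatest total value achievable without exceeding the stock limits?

Best selections within size 43 and stock limits:
- 2×B + 3×C + 3×D: size 43, value 296
- 1×A + 2×B + 2×C + 3×D: size 43, value 276
- 2×B + 4×C + 1×E: size 43, value 271
Best: 296 pts.

296 pts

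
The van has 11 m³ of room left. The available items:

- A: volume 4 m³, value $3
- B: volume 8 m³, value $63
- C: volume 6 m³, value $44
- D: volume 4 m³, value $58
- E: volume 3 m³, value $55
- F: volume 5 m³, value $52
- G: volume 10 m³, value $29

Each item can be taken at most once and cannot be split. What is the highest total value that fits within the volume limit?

Check high-value combinations within 11 m³:
- B+E: volume 8+3=11, value 63+55=118
- A+D+E: volume 4+4+3=11, value 3+58+55=116
- D+E: volume 4+3=7, value 58+55=113
Best: $118.

$118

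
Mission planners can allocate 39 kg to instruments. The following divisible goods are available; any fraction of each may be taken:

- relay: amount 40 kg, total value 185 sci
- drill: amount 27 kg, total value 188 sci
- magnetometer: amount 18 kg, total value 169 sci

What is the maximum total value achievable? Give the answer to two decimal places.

315.22

Take in order of value per unit:
- magnetometer (169/18 per unit): all 18 → value 169, running total 169.00
- drill (188/27 per unit): 21 of 27 → value 21×188/27 = 146.2222, running total 315.22
Total 315.22.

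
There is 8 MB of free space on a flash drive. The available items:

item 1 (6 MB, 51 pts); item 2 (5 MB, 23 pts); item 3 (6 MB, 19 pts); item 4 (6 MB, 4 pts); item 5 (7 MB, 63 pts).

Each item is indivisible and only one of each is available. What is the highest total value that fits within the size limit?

Check high-value combinations within 8 MB:
- item 5: size 7, value 63
- item 1: size 6, value 51
- item 2: size 5, value 23
Best: 63 pts.

63 pts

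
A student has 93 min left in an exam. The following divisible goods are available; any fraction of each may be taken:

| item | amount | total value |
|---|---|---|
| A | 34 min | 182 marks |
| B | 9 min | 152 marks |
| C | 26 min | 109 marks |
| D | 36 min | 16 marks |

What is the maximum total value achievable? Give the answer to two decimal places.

Take in order of value per unit:
- B (152/9 per unit): all 9 → value 152, running total 152.00
- A (182/34 per unit): all 34 → value 182, running total 334.00
- C (109/26 per unit): all 26 → value 109, running total 443.00
- D (16/36 per unit): 24 of 36 → value 24×16/36 = 10.6667, running total 453.67
Total 453.67.

453.67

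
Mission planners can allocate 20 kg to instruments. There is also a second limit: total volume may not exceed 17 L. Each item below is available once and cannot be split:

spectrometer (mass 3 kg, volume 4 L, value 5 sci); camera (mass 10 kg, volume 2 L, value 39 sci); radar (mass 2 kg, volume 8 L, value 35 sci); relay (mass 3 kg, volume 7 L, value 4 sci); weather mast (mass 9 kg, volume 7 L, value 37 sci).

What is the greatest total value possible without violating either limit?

79 sci

Feasible sets respecting both limits:
- spectrometer+camera+radar: mass 15, volume 14, value 79
- camera+radar+relay: mass 15, volume 17, value 78
- camera+weather mast: mass 19, volume 9, value 76
- camera+radar: mass 12, volume 10, value 74
Best: 79 sci.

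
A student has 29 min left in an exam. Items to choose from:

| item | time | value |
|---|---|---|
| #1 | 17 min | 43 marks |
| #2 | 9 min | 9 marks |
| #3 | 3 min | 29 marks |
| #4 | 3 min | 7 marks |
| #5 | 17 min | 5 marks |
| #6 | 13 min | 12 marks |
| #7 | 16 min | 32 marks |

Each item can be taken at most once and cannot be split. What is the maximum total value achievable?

Check high-value combinations within 29 min:
- #1+#2+#3: time 17+9+3=29, value 43+9+29=81
- #1+#3+#4: time 17+3+3=23, value 43+29+7=79
- #1+#3: time 17+3=20, value 43+29=72
- #2+#3+#7: time 9+3+16=28, value 9+29+32=70
Best: 81 marks.

81 marks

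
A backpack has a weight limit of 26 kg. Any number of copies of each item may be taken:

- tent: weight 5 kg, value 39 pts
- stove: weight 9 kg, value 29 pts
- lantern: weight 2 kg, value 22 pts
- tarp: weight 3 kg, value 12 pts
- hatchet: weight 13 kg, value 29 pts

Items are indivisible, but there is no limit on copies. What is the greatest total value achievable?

Best value-per-unit is lantern at 22/2, and filling with it alone uses weight 13×2=26. No mix of the others beats 13×22 = 286.

286 pts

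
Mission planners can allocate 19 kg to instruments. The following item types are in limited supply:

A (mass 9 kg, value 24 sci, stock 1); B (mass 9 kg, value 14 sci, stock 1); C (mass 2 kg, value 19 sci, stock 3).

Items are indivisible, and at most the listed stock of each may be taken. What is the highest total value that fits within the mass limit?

Top feasible selections:
- 1×A + 3×C: mass 15, value 81
- 1×B + 3×C: mass 15, value 71
- 1×A + 2×C: mass 13, value 62
- 3×C: mass 6, value 57
Best: 81 sci.

81 sci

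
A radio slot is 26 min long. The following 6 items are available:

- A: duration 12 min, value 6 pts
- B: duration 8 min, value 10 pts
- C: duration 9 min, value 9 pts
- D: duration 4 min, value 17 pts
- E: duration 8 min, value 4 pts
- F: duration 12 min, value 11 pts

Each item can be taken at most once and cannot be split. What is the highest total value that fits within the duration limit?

38 pts

This is a 0/1 knapsack; check combinations near the capacity.
- B+D+F: duration 8+4+12=24, value 10+17+11=38
- C+D+F: duration 9+4+12=25, value 9+17+11=37
- B+C+D: duration 8+9+4=21, value 10+9+17=36
- A+B+D: duration 12+8+4=24, value 6+10+17=33
- D+E+F: duration 4+8+12=24, value 17+4+11=32
Best: 38 pts.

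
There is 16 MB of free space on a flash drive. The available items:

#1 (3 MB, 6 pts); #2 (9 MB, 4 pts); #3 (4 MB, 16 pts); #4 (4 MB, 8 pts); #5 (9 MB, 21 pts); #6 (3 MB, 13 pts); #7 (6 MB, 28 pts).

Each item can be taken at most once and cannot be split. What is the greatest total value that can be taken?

63 pts

Check high-value combinations within 16 MB:
- #1+#3+#6+#7: size 3+4+3+6=16, value 6+16+13+28=63
- #3+#6+#7: size 4+3+6=13, value 16+13+28=57
- #1+#4+#6+#7: size 3+4+3+6=16, value 6+8+13+28=55
- #3+#4+#7: size 4+4+6=14, value 16+8+28=52
Best: 63 pts.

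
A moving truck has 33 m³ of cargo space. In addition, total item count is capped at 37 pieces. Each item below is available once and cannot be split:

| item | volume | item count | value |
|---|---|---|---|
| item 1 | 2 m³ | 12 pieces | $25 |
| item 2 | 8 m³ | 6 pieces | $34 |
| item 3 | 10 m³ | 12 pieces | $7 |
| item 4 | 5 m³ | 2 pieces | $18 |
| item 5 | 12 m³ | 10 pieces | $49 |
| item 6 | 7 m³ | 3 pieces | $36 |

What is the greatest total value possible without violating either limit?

$144

Feasible sets respecting both limits:
- item 1+item 2+item 5+item 6: volume 29, item count 31, value 144
- item 2+item 4+item 5+item 6: volume 32, item count 21, value 137
- item 1+item 4+item 5+item 6: volume 26, item count 27, value 128
Best: $144.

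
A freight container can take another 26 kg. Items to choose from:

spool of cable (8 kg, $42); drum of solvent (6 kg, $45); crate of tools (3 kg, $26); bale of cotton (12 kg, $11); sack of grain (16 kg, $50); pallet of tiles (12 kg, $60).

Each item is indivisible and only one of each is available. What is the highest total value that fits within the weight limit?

Check high-value combinations within 26 kg:
- spool of cable+drum of solvent+pallet of tiles: weight 8+6+12=26, value 42+45+60=147
- drum of solvent+crate of tools+pallet of tiles: weight 6+3+12=21, value 45+26+60=131
- spool of cable+crate of tools+pallet of tiles: weight 8+3+12=23, value 42+26+60=128
- drum of solvent+crate of tools+sack of grain: weight 6+3+16=25, value 45+26+50=121
Best: $147.

$147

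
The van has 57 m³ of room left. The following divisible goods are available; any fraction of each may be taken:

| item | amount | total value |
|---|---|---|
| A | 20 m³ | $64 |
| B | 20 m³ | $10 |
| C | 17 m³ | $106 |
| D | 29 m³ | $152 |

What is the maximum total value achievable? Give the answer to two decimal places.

Take in order of value per unit:
- C (106/17 per unit): all 17 → value 106, running total 106.00
- D (152/29 per unit): all 29 → value 152, running total 258.00
- A (64/20 per unit): 11 of 20 → value 11×64/20 = 35.2000, running total 293.20
Total 293.20.

293.20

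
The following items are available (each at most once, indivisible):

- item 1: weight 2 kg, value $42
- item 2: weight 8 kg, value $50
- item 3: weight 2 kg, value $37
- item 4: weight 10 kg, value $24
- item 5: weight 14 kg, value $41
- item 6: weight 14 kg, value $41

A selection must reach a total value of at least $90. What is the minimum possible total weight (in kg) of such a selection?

Subsets with value ≥ 90, sorted by total weight:
- item 1+item 2: weight 10, value 92
- item 1+item 2+item 3: weight 12, value 129
- item 1+item 3+item 4: weight 14, value 103
Minimum weight: 10 kg.

10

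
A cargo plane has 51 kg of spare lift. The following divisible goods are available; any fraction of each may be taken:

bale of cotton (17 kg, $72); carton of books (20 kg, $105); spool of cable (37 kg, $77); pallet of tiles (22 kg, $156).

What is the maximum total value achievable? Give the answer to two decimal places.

299.12

Take in order of value per unit:
- pallet of tiles (156/22 per unit): all 22 → value 156, running total 156.00
- carton of books (105/20 per unit): all 20 → value 105, running total 261.00
- bale of cotton (72/17 per unit): 9 of 17 → value 9×72/17 = 38.1176, running total 299.12
Total 299.12.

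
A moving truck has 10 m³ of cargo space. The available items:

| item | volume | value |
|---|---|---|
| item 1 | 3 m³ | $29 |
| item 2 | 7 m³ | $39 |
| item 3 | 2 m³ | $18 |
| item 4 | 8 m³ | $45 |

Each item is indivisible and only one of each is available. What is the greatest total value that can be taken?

$68

Check high-value combinations within 10 m³:
- item 1+item 2: volume 3+7=10, value 29+39=68
- item 3+item 4: volume 2+8=10, value 18+45=63
- item 2+item 3: volume 7+2=9, value 39+18=57
Best: $68.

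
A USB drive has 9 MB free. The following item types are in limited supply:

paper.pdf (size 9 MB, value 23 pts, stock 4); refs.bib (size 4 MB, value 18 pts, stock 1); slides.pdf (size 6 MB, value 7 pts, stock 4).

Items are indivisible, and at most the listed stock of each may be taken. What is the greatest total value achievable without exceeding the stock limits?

Best selections within size 9 and stock limits:
- 1×paper.pdf: size 9, value 23
- 1×refs.bib: size 4, value 18
Best: 23 pts.

23 pts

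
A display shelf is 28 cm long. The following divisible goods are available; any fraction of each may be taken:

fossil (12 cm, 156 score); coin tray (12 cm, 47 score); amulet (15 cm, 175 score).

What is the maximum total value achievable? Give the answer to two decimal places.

334.92

Take in order of value per unit:
- fossil (156/12 per unit): all 12 → value 156, running total 156.00
- amulet (175/15 per unit): all 15 → value 175, running total 331.00
- coin tray (47/12 per unit): 1 of 12 → value 1×47/12 = 3.9167, running total 334.92
Total 334.92.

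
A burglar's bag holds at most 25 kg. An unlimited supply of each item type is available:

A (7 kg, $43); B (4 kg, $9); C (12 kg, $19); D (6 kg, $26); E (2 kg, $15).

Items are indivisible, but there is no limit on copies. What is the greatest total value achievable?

$180

Best value-per-unit is E at 15/2, and filling with it alone uses weight 12×2=24. No mix of the others beats 12×15 = 180.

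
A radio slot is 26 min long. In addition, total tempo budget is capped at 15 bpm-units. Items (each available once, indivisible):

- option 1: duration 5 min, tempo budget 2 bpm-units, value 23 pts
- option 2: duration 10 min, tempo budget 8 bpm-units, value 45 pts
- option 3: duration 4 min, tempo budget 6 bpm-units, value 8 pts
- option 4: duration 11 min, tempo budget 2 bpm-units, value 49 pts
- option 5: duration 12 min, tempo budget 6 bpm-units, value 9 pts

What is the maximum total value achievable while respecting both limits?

117 pts

Feasible sets respecting both limits:
- option 1+option 2+option 4: duration 26, tempo budget 12, value 117
- option 2+option 4: duration 21, tempo budget 10, value 94
- option 1+option 3+option 4: duration 20, tempo budget 10, value 80
- option 1+option 4: duration 16, tempo budget 4, value 72
Best: 117 pts.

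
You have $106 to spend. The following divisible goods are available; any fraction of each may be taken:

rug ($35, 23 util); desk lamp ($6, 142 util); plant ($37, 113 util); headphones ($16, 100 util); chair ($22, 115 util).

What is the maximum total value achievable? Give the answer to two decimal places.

486.43

Take in order of value per unit:
- desk lamp (142/6 per unit): all 6 → value 142, running total 142.00
- headphones (100/16 per unit): all 16 → value 100, running total 242.00
- chair (115/22 per unit): all 22 → value 115, running total 357.00
- plant (113/37 per unit): all 37 → value 113, running total 470.00
- rug (23/35 per unit): 25 of 35 → value 25×23/35 = 16.4286, running total 486.43
Total 486.43.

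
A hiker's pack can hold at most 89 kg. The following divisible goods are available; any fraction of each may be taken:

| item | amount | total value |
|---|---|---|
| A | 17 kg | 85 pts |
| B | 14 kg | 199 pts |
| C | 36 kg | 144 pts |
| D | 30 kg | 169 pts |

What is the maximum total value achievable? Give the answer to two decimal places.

Take in order of value per unit:
- B (199/14 per unit): all 14 → value 199, running total 199.00
- D (169/30 per unit): all 30 → value 169, running total 368.00
- A (85/17 per unit): all 17 → value 85, running total 453.00
- C (144/36 per unit): 28 of 36 → value 28×144/36 = 112.0000, running total 565.00
Total 565.00.

565.00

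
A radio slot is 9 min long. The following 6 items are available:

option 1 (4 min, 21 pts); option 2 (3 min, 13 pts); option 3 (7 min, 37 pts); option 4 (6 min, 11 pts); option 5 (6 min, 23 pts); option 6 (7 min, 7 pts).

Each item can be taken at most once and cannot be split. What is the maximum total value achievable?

This is a 0/1 knapsack; check combinations near the capacity.
- option 3: duration 7, value 37
- option 2+option 5: duration 3+6=9, value 13+23=36
- option 1+option 2: duration 4+3=7, value 21+13=34
- option 2+option 4: duration 3+6=9, value 13+11=24
- option 5: duration 6, value 23
Best: 37 pts.

37 pts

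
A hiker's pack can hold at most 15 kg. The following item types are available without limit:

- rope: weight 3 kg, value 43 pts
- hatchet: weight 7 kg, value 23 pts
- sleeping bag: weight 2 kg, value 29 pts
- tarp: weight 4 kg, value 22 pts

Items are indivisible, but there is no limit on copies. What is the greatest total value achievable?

217 pts

Best value-per-unit is sleeping bag at 29/2; filling with it alone gives 7×29 = 203.
Optimal mix: 1×rope + 6×sleeping bag → weight 15, value 217.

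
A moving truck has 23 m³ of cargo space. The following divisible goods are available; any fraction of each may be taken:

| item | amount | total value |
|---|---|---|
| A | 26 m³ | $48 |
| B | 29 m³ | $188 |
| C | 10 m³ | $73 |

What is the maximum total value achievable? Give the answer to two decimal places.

157.28

Take in order of value per unit:
- C (73/10 per unit): all 10 → value 73, running total 73.00
- B (188/29 per unit): 13 of 29 → value 13×188/29 = 84.2759, running total 157.28
Total 157.28.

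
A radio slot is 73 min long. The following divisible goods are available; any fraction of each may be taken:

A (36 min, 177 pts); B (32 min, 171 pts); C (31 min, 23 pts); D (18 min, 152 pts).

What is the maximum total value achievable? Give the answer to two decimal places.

Take in order of value per unit:
- D (152/18 per unit): all 18 → value 152, running total 152.00
- B (171/32 per unit): all 32 → value 171, running total 323.00
- A (177/36 per unit): 23 of 36 → value 23×177/36 = 113.0833, running total 436.08
Total 436.08.

436.08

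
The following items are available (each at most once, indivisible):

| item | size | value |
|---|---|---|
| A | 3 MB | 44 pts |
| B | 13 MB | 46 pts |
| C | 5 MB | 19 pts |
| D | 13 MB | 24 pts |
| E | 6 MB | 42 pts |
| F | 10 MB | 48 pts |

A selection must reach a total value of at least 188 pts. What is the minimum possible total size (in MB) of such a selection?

Subsets with value ≥ 188, sorted by total size:
- A+B+C+E+F: size 37, value 199
- A+B+D+E+F: size 45, value 204
- A+B+C+D+E+F: size 50, value 223
Minimum size: 37 MB.

37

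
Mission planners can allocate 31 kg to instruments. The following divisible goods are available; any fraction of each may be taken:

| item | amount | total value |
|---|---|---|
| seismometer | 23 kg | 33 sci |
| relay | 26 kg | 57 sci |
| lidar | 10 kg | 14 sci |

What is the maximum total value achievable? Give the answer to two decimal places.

64.17

Take in order of value per unit:
- relay (57/26 per unit): all 26 → value 57, running total 57.00
- seismometer (33/23 per unit): 5 of 23 → value 5×33/23 = 7.1739, running total 64.17
Total 64.17.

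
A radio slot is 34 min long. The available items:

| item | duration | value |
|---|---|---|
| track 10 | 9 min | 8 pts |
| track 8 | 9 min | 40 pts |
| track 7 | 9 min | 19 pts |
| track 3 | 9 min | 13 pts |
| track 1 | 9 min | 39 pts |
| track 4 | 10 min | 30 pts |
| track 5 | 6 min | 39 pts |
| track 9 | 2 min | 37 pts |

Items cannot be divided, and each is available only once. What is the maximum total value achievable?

155 pts

Check high-value combinations within 34 min:
- track 8+track 1+track 5+track 9: duration 9+9+6+2=26, value 40+39+39+37=155
- track 8+track 1+track 4+track 5: duration 9+9+10+6=34, value 40+39+30+39=148
- track 8+track 4+track 5+track 9: duration 9+10+6+2=27, value 40+30+39+37=146
- track 8+track 1+track 4+track 9: duration 9+9+10+2=30, value 40+39+30+37=146
Best: 155 pts.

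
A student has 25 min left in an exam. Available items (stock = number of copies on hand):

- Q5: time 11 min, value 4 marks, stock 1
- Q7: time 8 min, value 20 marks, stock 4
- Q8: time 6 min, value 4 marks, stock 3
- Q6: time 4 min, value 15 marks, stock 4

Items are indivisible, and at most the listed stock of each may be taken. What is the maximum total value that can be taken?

80 marks

Best selections within time 25 and stock limits:
- 1×Q7 + 4×Q6: time 24, value 80
- 2×Q7 + 2×Q6: time 24, value 70
- 1×Q7 + 3×Q6: time 20, value 65
- 1×Q8 + 4×Q6: time 22, value 64
Best: 80 marks.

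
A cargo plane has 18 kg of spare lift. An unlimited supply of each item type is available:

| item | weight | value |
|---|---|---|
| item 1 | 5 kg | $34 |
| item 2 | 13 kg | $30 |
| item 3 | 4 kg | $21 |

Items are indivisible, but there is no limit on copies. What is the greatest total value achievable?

Best value-per-unit is item 1 at 34/5; filling with it alone gives 3×34 = 102.
Optimal mix: 2×item 1 + 2×item 3 → weight 18, value 110.

$110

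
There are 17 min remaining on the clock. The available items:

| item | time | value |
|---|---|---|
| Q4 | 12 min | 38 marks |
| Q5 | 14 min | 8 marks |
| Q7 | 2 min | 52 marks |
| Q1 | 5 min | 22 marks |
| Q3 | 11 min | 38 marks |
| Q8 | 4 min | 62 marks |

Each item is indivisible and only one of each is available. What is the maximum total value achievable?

This is a 0/1 knapsack; check combinations near the capacity.
- Q7+Q3+Q8: time 2+11+4=17, value 52+38+62=152
- Q7+Q1+Q8: time 2+5+4=11, value 52+22+62=136
- Q7+Q8: time 2+4=6, value 52+62=114
- Q3+Q8: time 11+4=15, value 38+62=100
- Q4+Q8: time 12+4=16, value 38+62=100
Best: 152 marks.

152 marks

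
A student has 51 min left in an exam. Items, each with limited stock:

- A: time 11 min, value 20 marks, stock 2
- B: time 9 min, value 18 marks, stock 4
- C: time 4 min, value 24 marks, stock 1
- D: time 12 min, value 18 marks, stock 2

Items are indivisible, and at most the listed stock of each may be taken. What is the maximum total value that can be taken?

Best selections within time 51 and stock limits:
- 1×A + 4×B + 1×C: time 51, value 116
- 2×A + 2×B + 1×C: time 44, value 100
- 2×A + 1×B + 1×C + 1×D: time 47, value 100
Best: 116 marks.

116 marks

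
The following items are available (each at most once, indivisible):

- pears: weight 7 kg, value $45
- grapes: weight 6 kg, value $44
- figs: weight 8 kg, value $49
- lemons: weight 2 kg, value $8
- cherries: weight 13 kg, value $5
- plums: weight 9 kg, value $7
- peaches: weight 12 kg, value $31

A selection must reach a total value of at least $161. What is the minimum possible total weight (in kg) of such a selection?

33

Subsets with value ≥ 161, sorted by total weight:
- pears+grapes+figs+peaches: weight 33, value 169
- pears+grapes+figs+lemons+peaches: weight 35, value 177
- pears+grapes+figs+plums+peaches: weight 42, value 176
Minimum weight: 33 kg.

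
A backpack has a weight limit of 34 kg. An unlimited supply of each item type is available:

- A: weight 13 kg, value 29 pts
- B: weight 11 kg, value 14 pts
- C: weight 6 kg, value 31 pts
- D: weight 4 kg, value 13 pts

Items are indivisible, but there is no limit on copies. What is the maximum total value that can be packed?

168 pts

Best value-per-unit is C at 31/6; filling with it alone gives 5×31 = 155.
Optimal mix: 5×C + 1×D → weight 34, value 168.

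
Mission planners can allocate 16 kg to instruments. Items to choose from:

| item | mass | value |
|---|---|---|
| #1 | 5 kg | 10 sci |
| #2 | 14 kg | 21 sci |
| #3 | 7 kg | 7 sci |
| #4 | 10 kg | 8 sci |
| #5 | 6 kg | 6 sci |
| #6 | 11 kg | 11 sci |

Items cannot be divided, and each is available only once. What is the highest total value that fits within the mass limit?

21 sci

Check high-value combinations within 16 kg:
- #2: mass 14, value 21
- #1+#6: mass 5+11=16, value 10+11=21
- #1+#4: mass 5+10=15, value 10+8=18
Best: 21 sci.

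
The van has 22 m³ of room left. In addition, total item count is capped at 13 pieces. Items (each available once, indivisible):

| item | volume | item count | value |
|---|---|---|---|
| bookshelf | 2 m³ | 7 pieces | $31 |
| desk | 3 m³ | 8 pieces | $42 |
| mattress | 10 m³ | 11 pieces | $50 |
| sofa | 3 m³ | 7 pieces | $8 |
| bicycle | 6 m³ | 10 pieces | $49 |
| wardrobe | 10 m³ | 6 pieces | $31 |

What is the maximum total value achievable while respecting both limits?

$62

Feasible sets respecting both limits:
- bookshelf+wardrobe: volume 12, item count 13, value 62
- mattress: volume 10, item count 11, value 50
- bicycle: volume 6, item count 10, value 49
Best: $62.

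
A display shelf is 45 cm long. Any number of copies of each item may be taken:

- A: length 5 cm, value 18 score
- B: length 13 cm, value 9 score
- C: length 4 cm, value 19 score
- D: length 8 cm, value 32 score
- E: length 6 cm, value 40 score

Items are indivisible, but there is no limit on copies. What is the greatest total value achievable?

280 score

Best value-per-unit is E at 40/6, and filling with it alone uses length 7×6=42. No mix of the others beats 7×40 = 280.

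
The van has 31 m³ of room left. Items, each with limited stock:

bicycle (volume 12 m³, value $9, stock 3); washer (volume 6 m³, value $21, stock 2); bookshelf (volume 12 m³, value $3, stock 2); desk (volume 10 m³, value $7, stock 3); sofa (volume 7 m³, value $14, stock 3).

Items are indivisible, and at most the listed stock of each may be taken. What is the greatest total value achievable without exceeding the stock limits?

$70

Top feasible selections:
- 2×washer + 2×sofa: volume 26, value 70
- 1×bicycle + 2×washer + 1×sofa: volume 31, value 65
- 1×washer + 3×sofa: volume 27, value 63
Best: $70.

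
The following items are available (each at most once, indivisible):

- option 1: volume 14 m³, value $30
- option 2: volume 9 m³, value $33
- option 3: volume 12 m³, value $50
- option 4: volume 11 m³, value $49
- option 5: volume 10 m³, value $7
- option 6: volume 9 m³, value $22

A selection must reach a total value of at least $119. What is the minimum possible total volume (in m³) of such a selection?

32

Subsets with value ≥ 119, sorted by total volume:
- option 2+option 3+option 4: volume 32, value 132
- option 3+option 4+option 6: volume 32, value 121
Minimum volume: 32 m³.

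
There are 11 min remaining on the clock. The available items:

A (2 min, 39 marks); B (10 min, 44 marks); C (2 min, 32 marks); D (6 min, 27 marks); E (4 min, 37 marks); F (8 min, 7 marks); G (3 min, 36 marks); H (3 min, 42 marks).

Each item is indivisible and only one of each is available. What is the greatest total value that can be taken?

150 marks

This is a 0/1 knapsack; check combinations near the capacity.
- A+C+E+H: time 2+2+4+3=11, value 39+32+37+42=150
- A+C+G+H: time 2+2+3+3=10, value 39+32+36+42=149
- A+C+E+G: time 2+2+4+3=11, value 39+32+37+36=144
- A+E+H: time 2+4+3=9, value 39+37+42=118
Best: 150 marks.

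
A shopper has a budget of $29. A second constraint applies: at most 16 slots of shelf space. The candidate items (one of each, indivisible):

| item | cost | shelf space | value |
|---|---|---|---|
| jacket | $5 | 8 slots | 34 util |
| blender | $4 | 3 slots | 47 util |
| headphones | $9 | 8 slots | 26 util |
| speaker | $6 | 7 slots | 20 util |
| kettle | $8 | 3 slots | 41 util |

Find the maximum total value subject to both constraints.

122 util

Feasible sets respecting both limits:
- jacket+blender+kettle: cost 17, shelf space 14, value 122
- blender+headphones+kettle: cost 21, shelf space 14, value 114
- blender+speaker+kettle: cost 18, shelf space 13, value 108
Best: 122 util.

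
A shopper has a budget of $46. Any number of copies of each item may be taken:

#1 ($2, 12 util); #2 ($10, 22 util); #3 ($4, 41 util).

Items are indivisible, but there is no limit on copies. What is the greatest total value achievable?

463 util

Best value-per-unit is #3 at 41/4; filling with it alone gives 11×41 = 451.
Optimal mix: 1×#1 + 11×#3 → cost 46, value 463.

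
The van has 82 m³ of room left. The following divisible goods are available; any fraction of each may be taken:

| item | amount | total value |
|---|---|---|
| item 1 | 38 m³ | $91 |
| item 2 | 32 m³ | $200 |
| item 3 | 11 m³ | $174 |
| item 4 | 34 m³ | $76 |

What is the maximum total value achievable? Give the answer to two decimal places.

467.24

Take in order of value per unit:
- item 3 (174/11 per unit): all 11 → value 174, running total 174.00
- item 2 (200/32 per unit): all 32 → value 200, running total 374.00
- item 1 (91/38 per unit): all 38 → value 91, running total 465.00
- item 4 (76/34 per unit): 1 of 34 → value 1×76/34 = 2.2353, running total 467.24
Total 467.24.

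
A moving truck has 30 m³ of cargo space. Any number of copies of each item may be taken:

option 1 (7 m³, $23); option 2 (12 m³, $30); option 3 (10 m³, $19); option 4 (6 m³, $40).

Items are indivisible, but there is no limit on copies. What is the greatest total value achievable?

Best value-per-unit is option 4 at 40/6, and filling with it alone uses volume 5×6=30. No mix of the others beats 5×40 = 200.

$200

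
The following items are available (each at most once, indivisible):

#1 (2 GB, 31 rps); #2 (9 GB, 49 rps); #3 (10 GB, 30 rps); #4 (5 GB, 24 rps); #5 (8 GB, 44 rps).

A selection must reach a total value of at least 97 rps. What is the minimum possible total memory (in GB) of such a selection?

Subsets with value ≥ 97, sorted by total memory:
- #1+#4+#5: memory 15, value 99
- #1+#2+#4: memory 16, value 104
- #1+#2+#5: memory 19, value 124
- #1+#3+#5: memory 20, value 105
Minimum memory: 15 GB.

15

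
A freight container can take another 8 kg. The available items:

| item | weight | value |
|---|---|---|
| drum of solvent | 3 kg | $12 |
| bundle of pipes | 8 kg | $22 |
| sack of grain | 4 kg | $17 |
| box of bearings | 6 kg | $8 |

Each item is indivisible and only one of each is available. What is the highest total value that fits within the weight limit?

Check high-value combinations within 8 kg:
- drum of solvent+sack of grain: weight 3+4=7, value 12+17=29
- bundle of pipes: weight 8, value 22
- sack of grain: weight 4, value 17
Best: $29.

$29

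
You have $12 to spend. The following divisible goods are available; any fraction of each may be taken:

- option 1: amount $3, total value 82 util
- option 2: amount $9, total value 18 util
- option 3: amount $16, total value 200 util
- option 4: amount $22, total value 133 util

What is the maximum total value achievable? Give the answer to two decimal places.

194.50

Take in order of value per unit:
- option 1 (82/3 per unit): all 3 → value 82, running total 82.00
- option 3 (200/16 per unit): 9 of 16 → value 9×200/16 = 112.5000, running total 194.50
Total 194.50.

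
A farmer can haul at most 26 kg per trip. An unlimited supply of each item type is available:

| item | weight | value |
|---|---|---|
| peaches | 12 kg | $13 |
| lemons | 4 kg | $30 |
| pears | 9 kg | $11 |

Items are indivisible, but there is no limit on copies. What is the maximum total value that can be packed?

Best value-per-unit is lemons at 30/4, and filling with it alone uses weight 6×4=24. No mix of the others beats 6×30 = 180.

$180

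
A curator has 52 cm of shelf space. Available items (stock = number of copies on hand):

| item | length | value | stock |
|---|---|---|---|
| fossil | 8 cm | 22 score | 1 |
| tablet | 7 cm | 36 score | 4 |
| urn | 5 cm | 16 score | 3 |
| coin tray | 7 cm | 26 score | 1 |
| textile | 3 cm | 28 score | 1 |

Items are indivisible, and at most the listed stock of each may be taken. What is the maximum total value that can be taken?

236 score

Best selections within length 52 and stock limits:
- 1×fossil + 4×tablet + 1×urn + 1×coin tray + 1×textile: length 51, value 236
- 4×tablet + 2×urn + 1×coin tray + 1×textile: length 48, value 230
Best: 236 score.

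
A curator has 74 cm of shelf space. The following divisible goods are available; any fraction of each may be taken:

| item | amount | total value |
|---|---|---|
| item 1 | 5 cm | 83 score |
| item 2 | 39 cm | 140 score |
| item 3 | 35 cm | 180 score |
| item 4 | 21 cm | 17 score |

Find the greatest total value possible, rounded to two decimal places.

385.05

Take in order of value per unit:
- item 1 (83/5 per unit): all 5 → value 83, running total 83.00
- item 3 (180/35 per unit): all 35 → value 180, running total 263.00
- item 2 (140/39 per unit): 34 of 39 → value 34×140/39 = 122.0513, running total 385.05
Total 385.05.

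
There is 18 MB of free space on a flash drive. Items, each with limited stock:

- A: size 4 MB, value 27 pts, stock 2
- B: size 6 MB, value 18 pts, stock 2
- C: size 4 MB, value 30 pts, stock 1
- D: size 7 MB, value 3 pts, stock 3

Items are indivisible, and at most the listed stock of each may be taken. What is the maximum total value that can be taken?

Best selections within size 18 and stock limits:
- 2×A + 1×B + 1×C: size 18, value 102
- 2×A + 1×C: size 12, value 84
- 1×A + 1×B + 1×C: size 14, value 75
Best: 102 pts.

102 pts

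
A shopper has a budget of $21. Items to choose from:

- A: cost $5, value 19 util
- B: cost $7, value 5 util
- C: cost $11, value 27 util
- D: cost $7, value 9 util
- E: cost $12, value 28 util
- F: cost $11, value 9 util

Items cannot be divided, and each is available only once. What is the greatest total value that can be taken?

47 util

Check high-value combinations within $21:
- A+E: cost 5+12=17, value 19+28=47
- A+C: cost 5+11=16, value 19+27=46
- D+E: cost 7+12=19, value 9+28=37
- C+D: cost 11+7=18, value 27+9=36
Best: 47 util.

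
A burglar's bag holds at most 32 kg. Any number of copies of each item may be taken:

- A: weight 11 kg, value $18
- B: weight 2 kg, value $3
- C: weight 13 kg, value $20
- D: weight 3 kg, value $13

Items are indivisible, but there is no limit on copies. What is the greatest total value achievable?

$133

Best value-per-unit is D at 13/3; filling with it alone gives 10×13 = 130.
Optimal mix: 1×B + 10×D → weight 32, value 133.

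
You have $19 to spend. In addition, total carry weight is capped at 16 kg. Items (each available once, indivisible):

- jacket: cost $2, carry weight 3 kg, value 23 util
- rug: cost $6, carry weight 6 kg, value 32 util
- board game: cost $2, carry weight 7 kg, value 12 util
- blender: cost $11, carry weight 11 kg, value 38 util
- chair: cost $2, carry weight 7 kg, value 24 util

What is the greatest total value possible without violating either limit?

Feasible sets respecting both limits:
- jacket+rug+chair: cost 10, carry weight 16, value 79
- jacket+rug+board game: cost 10, carry weight 16, value 67
- jacket+blender: cost 13, carry weight 14, value 61
- rug+chair: cost 8, carry weight 13, value 56
Best: 79 util.

79 util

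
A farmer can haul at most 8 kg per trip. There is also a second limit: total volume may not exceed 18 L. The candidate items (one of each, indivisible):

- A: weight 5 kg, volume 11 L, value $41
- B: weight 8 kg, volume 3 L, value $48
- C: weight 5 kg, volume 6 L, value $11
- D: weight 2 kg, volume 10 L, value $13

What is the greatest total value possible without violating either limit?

Feasible sets respecting both limits:
- B: weight 8, volume 3, value 48
- A: weight 5, volume 11, value 41
- C+D: weight 7, volume 16, value 24
Best: $48.

$48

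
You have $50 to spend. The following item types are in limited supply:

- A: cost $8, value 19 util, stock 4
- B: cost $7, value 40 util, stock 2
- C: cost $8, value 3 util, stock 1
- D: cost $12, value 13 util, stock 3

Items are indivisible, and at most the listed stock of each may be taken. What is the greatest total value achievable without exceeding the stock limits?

Top feasible selections:
- 4×A + 2×B: cost 46, value 156
- 3×A + 2×B + 1×D: cost 50, value 150
- 3×A + 2×B + 1×C: cost 46, value 140
- 3×A + 2×B: cost 38, value 137
Best: 156 util.

156 util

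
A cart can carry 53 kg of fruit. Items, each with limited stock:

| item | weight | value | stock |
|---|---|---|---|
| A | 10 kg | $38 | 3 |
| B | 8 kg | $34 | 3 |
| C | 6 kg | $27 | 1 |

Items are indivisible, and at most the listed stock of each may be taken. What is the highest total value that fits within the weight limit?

$209

Best selections within weight 53 and stock limits:
- 3×A + 2×B + 1×C: weight 52, value 209
- 2×A + 3×B + 1×C: weight 50, value 205
- 3×A + 2×B: weight 46, value 182
Best: $209.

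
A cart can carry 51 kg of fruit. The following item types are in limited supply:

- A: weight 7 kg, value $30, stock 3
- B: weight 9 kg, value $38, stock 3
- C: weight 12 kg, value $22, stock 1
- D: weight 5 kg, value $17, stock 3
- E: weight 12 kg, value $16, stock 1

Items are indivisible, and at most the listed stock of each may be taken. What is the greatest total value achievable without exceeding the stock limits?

Top feasible selections:
- 2×A + 3×B + 2×D: weight 51, value 208
- 3×A + 3×B: weight 48, value 204
- 3×A + 2×B + 2×D: weight 49, value 200
- 1×A + 3×B + 3×D: weight 49, value 195
Best: $208.

$208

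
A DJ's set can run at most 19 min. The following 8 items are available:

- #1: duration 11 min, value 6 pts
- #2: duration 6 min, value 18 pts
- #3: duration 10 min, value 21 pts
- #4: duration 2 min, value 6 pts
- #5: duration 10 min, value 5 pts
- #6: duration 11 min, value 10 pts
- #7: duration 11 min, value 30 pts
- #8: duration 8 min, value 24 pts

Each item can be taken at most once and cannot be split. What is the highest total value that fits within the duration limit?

Check high-value combinations within 19 min:
- #2+#4+#7: duration 6+2+11=19, value 18+6+30=54
- #7+#8: duration 11+8=19, value 30+24=54
- #2+#4+#8: duration 6+2+8=16, value 18+6+24=48
- #2+#7: duration 6+11=17, value 18+30=48
- #2+#3+#4: duration 6+10+2=18, value 18+21+6=45
Best: 54 pts.

54 pts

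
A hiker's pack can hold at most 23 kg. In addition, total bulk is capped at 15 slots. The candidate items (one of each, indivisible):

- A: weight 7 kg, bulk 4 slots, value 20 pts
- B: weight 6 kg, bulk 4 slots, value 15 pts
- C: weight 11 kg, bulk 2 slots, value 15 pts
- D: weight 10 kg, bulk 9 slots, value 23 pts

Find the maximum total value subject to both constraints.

Feasible sets respecting both limits:
- A+D: weight 17, bulk 13, value 43
- B+D: weight 16, bulk 13, value 38
- C+D: weight 21, bulk 11, value 38
Best: 43 pts.

43 pts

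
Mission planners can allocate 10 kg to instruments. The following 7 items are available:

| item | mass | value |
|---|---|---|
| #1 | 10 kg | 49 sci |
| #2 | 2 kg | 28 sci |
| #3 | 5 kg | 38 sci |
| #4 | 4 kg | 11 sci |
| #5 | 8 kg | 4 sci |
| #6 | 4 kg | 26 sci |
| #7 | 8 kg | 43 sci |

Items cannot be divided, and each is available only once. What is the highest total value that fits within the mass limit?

71 sci

Check high-value combinations within 10 kg:
- #2+#7: mass 2+8=10, value 28+43=71
- #2+#3: mass 2+5=7, value 28+38=66
- #2+#4+#6: mass 2+4+4=10, value 28+11+26=65
- #3+#6: mass 5+4=9, value 38+26=64
- #2+#6: mass 2+4=6, value 28+26=54
Best: 71 sci.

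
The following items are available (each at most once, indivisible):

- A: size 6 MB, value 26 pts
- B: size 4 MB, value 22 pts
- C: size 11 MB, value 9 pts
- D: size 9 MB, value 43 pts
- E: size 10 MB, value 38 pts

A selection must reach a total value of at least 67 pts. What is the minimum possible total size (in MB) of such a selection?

Subsets with value ≥ 67, sorted by total size:
- A+D: size 15, value 69
- A+B+D: size 19, value 91
Minimum size: 15 MB.

15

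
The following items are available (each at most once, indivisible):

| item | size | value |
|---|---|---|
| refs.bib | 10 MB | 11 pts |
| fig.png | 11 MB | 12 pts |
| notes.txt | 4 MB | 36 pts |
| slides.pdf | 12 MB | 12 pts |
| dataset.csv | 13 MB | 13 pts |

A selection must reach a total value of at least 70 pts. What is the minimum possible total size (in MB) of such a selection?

Subsets with value ≥ 70, sorted by total size:
- refs.bib+fig.png+notes.txt+slides.pdf: size 37, value 71
- refs.bib+fig.png+notes.txt+dataset.csv: size 38, value 72
Minimum size: 37 MB.

37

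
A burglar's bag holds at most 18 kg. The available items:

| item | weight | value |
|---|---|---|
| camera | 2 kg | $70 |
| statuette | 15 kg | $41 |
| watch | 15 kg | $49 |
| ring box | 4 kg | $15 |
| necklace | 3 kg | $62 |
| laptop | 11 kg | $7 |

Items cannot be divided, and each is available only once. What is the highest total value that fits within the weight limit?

Check high-value combinations within 18 kg:
- camera+ring box+necklace: weight 2+4+3=9, value 70+15+62=147
- camera+necklace+laptop: weight 2+3+11=16, value 70+62+7=139
- camera+necklace: weight 2+3=5, value 70+62=132
Best: $147.

$147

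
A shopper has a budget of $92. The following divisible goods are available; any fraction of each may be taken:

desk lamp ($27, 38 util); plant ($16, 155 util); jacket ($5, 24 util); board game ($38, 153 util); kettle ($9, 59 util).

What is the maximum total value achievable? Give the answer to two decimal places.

Take in order of value per unit:
- plant (155/16 per unit): all 16 → value 155, running total 155.00
- kettle (59/9 per unit): all 9 → value 59, running total 214.00
- jacket (24/5 per unit): all 5 → value 24, running total 238.00
- board game (153/38 per unit): all 38 → value 153, running total 391.00
- desk lamp (38/27 per unit): 24 of 27 → value 24×38/27 = 33.7778, running total 424.78
Total 424.78.

424.78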